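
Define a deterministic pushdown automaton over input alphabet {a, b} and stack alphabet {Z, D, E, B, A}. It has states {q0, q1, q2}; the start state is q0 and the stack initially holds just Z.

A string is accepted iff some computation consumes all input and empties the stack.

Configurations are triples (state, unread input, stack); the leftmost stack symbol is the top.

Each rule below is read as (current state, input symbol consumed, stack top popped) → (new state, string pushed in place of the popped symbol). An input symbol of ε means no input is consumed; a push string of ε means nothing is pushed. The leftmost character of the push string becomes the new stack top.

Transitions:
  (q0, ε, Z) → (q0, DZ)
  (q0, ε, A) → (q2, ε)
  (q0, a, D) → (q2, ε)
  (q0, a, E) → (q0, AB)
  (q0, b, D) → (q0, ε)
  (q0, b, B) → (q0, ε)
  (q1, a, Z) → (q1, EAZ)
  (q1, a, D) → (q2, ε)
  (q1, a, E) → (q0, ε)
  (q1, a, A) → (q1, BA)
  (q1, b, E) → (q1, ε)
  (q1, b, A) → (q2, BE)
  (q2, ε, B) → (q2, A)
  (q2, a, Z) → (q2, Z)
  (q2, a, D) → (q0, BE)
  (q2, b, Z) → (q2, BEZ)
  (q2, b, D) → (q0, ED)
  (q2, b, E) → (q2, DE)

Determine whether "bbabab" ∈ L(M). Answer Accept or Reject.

Reject

(q0, bbabab, Z)
  ε-move, top Z: go to q0, push DZ → (q0, bbabab, DZ)
  read b, top D: go to q0, push ε → (q0, babab, Z)
  ε-move, top Z: go to q0, push DZ → (q0, babab, DZ)
  read b, top D: go to q0, push ε → (q0, abab, Z)
  ε-move, top Z: go to q0, push DZ → (q0, abab, DZ)
  read a, top D: go to q2, push ε → (q2, bab, Z)
  read b, top Z: go to q2, push BEZ → (q2, ab, BEZ)
  ε-move, top B: go to q2, push A → (q2, ab, AEZ)
No transition applies at (q2, ab, AEZ); input not fully consumed.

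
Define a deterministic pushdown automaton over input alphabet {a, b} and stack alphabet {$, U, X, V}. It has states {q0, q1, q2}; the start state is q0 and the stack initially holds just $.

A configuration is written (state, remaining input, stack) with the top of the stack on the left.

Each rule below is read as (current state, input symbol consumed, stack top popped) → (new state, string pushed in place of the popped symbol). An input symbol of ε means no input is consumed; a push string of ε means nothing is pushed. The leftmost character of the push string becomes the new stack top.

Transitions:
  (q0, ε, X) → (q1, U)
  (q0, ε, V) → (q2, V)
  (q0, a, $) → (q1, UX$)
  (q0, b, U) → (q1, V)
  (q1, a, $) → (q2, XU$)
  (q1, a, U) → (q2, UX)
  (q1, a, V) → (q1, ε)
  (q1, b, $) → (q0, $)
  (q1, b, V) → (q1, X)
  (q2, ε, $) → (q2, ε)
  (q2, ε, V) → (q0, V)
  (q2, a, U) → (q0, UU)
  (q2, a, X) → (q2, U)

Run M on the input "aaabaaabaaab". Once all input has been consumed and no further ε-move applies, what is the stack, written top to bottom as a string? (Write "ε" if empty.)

(q0, aaabaaabaaab, $)
  read a, top $: go to q1, push UX$ → (q1, aabaaabaaab, UX$)
  read a, top U: go to q2, push UX → (q2, abaaabaaab, UXX$)
  read a, top U: go to q0, push UU → (q0, baaabaaab, UUXX$)
  read b, top U: go to q1, push V → (q1, aaabaaab, VUXX$)
  read a, top V: go to q1, push ε → (q1, aabaaab, UXX$)
  read a, top U: go to q2, push UX → (q2, abaaab, UXXX$)
  read a, top U: go to q0, push UU → (q0, baaab, UUXXX$)
  read b, top U: go to q1, push V → (q1, aaab, VUXXX$)
  read a, top V: go to q1, push ε → (q1, aab, UXXX$)
  read a, top U: go to q2, push UX → (q2, ab, UXXXX$)
  read a, top U: go to q0, push UU → (q0, b, UUXXXX$)
  read b, top U: go to q1, push V → (q1, ε, VUXXXX$)
All input consumed in state q1 with stack VUXXXX$.

VUXXXX$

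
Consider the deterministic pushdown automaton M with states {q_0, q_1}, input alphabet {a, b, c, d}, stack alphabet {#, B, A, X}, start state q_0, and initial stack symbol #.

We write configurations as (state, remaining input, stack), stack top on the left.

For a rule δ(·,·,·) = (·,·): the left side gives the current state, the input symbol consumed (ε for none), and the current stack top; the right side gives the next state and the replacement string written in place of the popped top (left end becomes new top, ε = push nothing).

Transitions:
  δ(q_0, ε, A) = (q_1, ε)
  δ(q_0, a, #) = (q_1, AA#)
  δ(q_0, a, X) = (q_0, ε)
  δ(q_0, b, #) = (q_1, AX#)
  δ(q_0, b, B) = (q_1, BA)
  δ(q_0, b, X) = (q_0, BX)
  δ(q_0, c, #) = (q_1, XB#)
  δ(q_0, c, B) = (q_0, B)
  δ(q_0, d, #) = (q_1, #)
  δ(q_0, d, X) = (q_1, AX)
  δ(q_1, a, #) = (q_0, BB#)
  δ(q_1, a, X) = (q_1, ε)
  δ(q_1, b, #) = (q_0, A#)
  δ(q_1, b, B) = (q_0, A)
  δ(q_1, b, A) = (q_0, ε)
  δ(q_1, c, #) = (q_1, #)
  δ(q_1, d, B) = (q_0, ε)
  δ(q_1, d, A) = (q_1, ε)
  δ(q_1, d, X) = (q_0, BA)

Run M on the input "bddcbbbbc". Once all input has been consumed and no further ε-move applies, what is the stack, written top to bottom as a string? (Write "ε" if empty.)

#

(q_0, bddcbbbbc, #) ⊢ (q_1, ddcbbbbc, AX#) ⊢ (q_1, dcbbbbc, X#) ⊢ (q_0, cbbbbc, BA#) ⊢ (q_0, bbbbc, BA#) ⊢ (q_1, bbbc, BAA#) ⊢ (q_0, bbc, AAA#) ⊢ (q_1, bbc, AA#) ⊢ (q_0, bc, A#) ⊢ (q_1, bc, #) ⊢ (q_0, c, A#) ⊢ (q_1, c, #) ⊢ (q_1, ε, #)
All input consumed in state q_1 with stack #.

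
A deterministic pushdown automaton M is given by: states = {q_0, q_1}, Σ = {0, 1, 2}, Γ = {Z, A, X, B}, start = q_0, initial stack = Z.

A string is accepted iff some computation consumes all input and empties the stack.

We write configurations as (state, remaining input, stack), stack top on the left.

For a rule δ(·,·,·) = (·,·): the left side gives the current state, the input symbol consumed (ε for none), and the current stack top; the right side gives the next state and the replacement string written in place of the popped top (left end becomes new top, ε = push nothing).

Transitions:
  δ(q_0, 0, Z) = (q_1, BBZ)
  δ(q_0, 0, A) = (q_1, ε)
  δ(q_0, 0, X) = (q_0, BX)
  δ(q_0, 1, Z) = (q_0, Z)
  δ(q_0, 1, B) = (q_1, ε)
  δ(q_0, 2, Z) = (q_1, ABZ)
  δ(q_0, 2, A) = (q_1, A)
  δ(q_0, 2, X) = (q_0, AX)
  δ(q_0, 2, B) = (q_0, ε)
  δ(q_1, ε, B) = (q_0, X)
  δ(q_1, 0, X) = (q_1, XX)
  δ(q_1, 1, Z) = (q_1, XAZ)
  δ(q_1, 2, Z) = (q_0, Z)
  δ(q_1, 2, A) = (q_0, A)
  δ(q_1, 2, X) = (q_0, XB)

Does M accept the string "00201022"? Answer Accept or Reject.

(q_0, 00201022, Z)
  read 0, top Z: go to q_1, push BBZ → (q_1, 0201022, BBZ)
  ε-move, top B: go to q_0, push X → (q_0, 0201022, XBZ)
  read 0, top X: go to q_0, push BX → (q_0, 201022, BXBZ)
  read 2, top B: go to q_0, push ε → (q_0, 01022, XBZ)
  read 0, top X: go to q_0, push BX → (q_0, 1022, BXBZ)
  read 1, top B: go to q_1, push ε → (q_1, 022, XBZ)
  read 0, top X: go to q_1, push XX → (q_1, 22, XXBZ)
  read 2, top X: go to q_0, push XB → (q_0, 2, XBXBZ)
  read 2, top X: go to q_0, push AX → (q_0, ε, AXBXBZ)
All input consumed; stack is AXBXBZ, not empty, and no further ε-move applies.

Reject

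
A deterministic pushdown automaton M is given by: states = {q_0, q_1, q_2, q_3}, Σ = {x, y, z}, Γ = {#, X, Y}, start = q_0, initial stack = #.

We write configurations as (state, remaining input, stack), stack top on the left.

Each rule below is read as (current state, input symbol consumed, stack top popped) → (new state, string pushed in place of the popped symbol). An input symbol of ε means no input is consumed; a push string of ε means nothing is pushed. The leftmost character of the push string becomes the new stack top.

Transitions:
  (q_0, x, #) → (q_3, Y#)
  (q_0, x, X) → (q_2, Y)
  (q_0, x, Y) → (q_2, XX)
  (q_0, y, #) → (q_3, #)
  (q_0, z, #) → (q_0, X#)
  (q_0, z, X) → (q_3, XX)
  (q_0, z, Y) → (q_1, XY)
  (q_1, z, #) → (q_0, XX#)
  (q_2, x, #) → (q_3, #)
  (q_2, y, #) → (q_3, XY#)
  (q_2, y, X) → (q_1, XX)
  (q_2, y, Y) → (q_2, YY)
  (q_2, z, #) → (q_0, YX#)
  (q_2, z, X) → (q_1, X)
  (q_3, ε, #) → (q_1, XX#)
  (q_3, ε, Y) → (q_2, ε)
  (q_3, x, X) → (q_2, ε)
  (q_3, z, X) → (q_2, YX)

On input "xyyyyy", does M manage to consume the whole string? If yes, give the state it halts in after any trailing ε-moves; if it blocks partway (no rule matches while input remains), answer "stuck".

(q_0, xyyyyy, #)
  read x, top #: go to q_3, push Y# → (q_3, yyyyy, Y#)
  ε-move, top Y: go to q_2, push ε → (q_2, yyyyy, #)
  read y, top #: go to q_3, push XY# → (q_3, yyyy, XY#)
No transition for (q_3, y, top X); M blocks with input yyyy remaining.

stuck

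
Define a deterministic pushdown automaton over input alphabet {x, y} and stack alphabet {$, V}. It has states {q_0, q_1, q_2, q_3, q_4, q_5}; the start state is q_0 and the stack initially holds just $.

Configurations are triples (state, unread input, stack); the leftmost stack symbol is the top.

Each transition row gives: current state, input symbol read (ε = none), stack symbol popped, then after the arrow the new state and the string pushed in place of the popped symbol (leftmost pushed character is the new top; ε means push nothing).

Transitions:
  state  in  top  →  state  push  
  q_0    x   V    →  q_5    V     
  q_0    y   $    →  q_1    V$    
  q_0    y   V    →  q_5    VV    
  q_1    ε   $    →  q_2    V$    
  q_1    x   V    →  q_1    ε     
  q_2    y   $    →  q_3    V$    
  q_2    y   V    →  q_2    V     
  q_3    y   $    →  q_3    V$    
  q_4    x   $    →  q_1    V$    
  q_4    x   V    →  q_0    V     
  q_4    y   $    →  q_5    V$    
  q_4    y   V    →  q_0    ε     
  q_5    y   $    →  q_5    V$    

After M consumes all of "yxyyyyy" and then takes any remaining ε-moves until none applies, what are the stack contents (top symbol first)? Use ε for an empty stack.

(q_0, yxyyyyy, $) ⊢ (q_1, xyyyyy, V$) ⊢ (q_1, yyyyy, $) ⊢ (q_2, yyyyy, V$) ⊢ (q_2, yyyy, V$) ⊢ (q_2, yyy, V$) ⊢ (q_2, yy, V$) ⊢ (q_2, y, V$) ⊢ (q_2, ε, V$)
All input consumed in state q_2 with stack V$.

V$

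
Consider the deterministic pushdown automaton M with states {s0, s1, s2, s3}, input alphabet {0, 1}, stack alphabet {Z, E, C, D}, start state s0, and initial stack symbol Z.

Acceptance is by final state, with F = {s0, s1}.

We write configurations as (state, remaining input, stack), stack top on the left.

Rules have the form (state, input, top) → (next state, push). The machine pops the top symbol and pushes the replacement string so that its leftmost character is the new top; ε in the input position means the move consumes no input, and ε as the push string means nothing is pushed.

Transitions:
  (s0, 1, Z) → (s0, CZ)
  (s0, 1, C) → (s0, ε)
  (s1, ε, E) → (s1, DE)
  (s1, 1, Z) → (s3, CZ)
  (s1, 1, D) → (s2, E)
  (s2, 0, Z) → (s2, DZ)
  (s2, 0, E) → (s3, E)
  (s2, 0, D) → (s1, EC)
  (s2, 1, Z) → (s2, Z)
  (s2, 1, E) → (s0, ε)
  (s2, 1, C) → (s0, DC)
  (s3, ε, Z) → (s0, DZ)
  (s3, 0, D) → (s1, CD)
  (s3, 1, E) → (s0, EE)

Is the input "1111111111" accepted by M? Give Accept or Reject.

(s0, 1111111111, Z) ⊢ (s0, 111111111, CZ) ⊢ (s0, 11111111, Z) ⊢ (s0, 1111111, CZ) ⊢ (s0, 111111, Z) ⊢ (s0, 11111, CZ) ⊢ (s0, 1111, Z) ⊢ (s0, 111, CZ) ⊢ (s0, 11, Z) ⊢ (s0, 1, CZ) ⊢ (s0, ε, Z)
All input consumed; state s0 ∈ F.

Accept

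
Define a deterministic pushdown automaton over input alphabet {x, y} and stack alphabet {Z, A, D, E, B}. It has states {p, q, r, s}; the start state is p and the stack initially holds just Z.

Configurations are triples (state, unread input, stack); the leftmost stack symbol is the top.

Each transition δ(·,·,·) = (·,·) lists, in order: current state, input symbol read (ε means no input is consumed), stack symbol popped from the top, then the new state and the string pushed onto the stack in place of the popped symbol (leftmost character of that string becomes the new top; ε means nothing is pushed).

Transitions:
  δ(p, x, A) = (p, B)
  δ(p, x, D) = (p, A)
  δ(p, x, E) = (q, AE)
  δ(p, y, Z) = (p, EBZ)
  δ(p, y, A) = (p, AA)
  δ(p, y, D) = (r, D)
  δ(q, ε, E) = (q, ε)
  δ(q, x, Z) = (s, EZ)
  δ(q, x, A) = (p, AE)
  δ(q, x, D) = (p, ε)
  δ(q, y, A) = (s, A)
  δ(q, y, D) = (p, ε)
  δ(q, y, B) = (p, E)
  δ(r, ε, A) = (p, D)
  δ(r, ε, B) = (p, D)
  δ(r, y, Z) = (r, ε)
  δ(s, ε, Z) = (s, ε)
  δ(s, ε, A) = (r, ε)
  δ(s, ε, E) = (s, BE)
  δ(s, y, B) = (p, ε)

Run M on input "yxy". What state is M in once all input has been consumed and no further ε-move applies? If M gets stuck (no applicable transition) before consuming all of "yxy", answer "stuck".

r

(p, yxy, Z)
  read y, top Z: go to p, push EBZ → (p, xy, EBZ)
  read x, top E: go to q, push AE → (q, y, AEBZ)
  read y, top A: go to s, push A → (s, ε, AEBZ)
  ε-move, top A: go to r, push ε → (r, ε, EBZ)
All input consumed; M is in state r.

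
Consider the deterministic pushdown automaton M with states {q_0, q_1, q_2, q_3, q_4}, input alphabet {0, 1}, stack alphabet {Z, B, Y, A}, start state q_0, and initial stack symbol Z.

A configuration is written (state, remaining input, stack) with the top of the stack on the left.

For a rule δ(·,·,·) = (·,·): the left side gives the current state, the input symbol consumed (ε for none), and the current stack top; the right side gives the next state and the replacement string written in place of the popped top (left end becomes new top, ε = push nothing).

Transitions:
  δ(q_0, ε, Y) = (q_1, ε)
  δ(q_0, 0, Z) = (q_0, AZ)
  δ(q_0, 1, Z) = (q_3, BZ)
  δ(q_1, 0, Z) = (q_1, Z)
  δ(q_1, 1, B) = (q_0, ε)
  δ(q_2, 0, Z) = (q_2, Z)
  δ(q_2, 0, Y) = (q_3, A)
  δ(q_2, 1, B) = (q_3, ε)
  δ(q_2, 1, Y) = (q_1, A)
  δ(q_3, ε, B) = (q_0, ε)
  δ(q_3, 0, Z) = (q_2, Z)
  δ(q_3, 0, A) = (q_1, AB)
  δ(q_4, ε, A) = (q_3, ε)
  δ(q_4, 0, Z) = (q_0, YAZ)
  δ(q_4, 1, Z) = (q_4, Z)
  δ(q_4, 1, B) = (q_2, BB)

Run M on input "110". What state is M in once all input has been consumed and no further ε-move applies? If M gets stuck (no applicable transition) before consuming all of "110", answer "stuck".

q_0

(q_0, 110, Z)
  read 1, top Z: go to q_3, push BZ → (q_3, 10, BZ)
  ε-move, top B: go to q_0, push ε → (q_0, 10, Z)
  read 1, top Z: go to q_3, push BZ → (q_3, 0, BZ)
  ε-move, top B: go to q_0, push ε → (q_0, 0, Z)
  read 0, top Z: go to q_0, push AZ → (q_0, ε, AZ)
All input consumed; M is in state q_0.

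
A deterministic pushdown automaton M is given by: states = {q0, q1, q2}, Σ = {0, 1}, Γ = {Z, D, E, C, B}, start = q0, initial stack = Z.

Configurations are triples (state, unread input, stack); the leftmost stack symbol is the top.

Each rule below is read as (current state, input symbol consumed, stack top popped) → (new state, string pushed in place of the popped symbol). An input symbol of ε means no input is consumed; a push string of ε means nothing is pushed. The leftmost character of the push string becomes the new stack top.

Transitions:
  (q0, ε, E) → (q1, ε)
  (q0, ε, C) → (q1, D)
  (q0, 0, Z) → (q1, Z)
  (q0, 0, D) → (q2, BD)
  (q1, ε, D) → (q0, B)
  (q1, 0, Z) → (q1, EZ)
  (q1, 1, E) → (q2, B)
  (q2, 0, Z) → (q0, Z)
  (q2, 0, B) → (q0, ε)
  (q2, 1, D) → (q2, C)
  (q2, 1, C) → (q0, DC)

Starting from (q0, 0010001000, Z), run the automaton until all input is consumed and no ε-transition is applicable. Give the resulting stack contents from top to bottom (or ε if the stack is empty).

EZ

(q0, 0010001000, Z)
  read 0, top Z: go to q1, push Z → (q1, 010001000, Z)
  read 0, top Z: go to q1, push EZ → (q1, 10001000, EZ)
  read 1, top E: go to q2, push B → (q2, 0001000, BZ)
  read 0, top B: go to q0, push ε → (q0, 001000, Z)
  read 0, top Z: go to q1, push Z → (q1, 01000, Z)
  read 0, top Z: go to q1, push EZ → (q1, 1000, EZ)
  read 1, top E: go to q2, push B → (q2, 000, BZ)
  read 0, top B: go to q0, push ε → (q0, 00, Z)
  read 0, top Z: go to q1, push Z → (q1, 0, Z)
  read 0, top Z: go to q1, push EZ → (q1, ε, EZ)
All input consumed in state q1 with stack EZ.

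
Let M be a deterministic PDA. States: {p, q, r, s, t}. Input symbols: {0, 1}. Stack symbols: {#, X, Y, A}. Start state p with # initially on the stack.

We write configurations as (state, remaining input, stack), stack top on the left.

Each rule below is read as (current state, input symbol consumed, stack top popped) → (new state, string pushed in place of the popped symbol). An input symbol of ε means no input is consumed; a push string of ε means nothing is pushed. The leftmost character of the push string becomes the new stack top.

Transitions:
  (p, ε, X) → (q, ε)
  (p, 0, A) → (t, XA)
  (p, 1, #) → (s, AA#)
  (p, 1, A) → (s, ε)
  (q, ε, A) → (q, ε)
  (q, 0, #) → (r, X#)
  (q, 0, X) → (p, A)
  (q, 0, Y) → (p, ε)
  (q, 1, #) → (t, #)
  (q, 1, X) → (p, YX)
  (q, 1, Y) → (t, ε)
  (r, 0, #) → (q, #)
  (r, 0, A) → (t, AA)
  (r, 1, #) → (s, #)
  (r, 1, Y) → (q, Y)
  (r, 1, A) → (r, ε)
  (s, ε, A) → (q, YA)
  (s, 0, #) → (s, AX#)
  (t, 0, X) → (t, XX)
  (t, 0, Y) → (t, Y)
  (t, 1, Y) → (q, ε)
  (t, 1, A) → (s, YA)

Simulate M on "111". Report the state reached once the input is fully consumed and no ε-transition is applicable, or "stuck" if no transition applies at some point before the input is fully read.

(p, 111, #)
  read 1, top #: go to s, push AA# → (s, 11, AA#)
  ε-move, top A: go to q, push YA → (q, 11, YAA#)
  read 1, top Y: go to t, push ε → (t, 1, AA#)
  read 1, top A: go to s, push YA → (s, ε, YAA#)
All input consumed; M is in state s.

s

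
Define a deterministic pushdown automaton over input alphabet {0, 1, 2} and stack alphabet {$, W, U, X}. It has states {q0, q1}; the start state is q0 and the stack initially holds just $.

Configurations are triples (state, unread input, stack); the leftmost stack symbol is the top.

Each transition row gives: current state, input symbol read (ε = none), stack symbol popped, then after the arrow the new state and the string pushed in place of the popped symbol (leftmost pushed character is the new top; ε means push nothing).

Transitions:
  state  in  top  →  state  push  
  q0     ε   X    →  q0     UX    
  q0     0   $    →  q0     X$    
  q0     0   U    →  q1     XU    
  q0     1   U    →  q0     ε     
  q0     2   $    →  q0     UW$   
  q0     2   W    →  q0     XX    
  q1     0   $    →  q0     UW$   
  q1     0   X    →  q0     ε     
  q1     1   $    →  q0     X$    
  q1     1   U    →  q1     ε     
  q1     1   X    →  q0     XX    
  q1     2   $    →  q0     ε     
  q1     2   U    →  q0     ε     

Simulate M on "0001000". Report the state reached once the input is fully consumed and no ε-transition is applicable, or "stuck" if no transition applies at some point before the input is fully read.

(q0, 0001000, $) ⊢ (q0, 001000, X$) ⊢ (q0, 001000, UX$) ⊢ (q1, 01000, XUX$) ⊢ (q0, 1000, UX$) ⊢ (q0, 000, X$) ⊢ (q0, 000, UX$) ⊢ (q1, 00, XUX$) ⊢ (q0, 0, UX$) ⊢ (q1, ε, XUX$)
All input consumed; M is in state q1.

q1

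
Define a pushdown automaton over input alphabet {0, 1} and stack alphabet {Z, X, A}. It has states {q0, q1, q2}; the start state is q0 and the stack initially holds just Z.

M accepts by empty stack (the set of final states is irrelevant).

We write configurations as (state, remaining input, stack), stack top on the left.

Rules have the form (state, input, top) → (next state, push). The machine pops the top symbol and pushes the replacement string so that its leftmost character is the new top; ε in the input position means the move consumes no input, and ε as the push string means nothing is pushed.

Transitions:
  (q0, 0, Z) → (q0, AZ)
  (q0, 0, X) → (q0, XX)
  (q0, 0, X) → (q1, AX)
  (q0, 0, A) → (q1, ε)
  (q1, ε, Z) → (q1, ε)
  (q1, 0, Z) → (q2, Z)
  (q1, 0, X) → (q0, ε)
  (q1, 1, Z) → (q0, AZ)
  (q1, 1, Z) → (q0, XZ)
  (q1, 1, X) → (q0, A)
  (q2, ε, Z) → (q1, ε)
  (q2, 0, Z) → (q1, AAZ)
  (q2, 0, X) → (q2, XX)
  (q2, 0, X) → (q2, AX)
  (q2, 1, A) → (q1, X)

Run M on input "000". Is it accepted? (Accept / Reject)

One accepting computation: (q0, 000, Z) ⊢ (q0, 00, AZ) ⊢ (q1, 0, Z) ⊢ (q2, ε, Z) ⊢ (q1, ε, ε)
All input consumed and the stack is empty.

Accept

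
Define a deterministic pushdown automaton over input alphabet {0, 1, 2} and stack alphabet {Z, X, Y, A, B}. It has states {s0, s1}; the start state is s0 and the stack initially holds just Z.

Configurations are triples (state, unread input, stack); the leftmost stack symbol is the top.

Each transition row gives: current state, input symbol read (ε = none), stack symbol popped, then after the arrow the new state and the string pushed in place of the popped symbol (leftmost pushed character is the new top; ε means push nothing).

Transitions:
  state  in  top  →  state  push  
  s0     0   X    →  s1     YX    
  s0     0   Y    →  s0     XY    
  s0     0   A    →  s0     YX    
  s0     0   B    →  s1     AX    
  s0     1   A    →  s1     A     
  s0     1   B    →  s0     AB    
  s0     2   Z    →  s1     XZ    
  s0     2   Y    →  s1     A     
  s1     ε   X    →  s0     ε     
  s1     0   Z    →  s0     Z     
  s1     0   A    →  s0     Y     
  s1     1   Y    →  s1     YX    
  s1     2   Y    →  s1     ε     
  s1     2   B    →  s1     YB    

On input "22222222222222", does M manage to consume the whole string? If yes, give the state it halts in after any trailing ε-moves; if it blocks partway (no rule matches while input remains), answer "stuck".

(s0, 22222222222222, Z)
  read 2, top Z: go to s1, push XZ → (s1, 2222222222222, XZ)
  ε-move, top X: go to s0, push ε → (s0, 2222222222222, Z)
  read 2, top Z: go to s1, push XZ → (s1, 222222222222, XZ)
  ε-move, top X: go to s0, push ε → (s0, 222222222222, Z)
  read 2, top Z: go to s1, push XZ → (s1, 22222222222, XZ)
  ε-move, top X: go to s0, push ε → (s0, 22222222222, Z)
  read 2, top Z: go to s1, push XZ → (s1, 2222222222, XZ)
  ε-move, top X: go to s0, push ε → (s0, 2222222222, Z)
  read 2, top Z: go to s1, push XZ → (s1, 222222222, XZ)
  ε-move, top X: go to s0, push ε → (s0, 222222222, Z)
  read 2, top Z: go to s1, push XZ → (s1, 22222222, XZ)
  ε-move, top X: go to s0, push ε → (s0, 22222222, Z)
  read 2, top Z: go to s1, push XZ → (s1, 2222222, XZ)
  ε-move, top X: go to s0, push ε → (s0, 2222222, Z)
  read 2, top Z: go to s1, push XZ → (s1, 222222, XZ)
  ε-move, top X: go to s0, push ε → (s0, 222222, Z)
  read 2, top Z: go to s1, push XZ → (s1, 22222, XZ)
  ε-move, top X: go to s0, push ε → (s0, 22222, Z)
  read 2, top Z: go to s1, push XZ → (s1, 2222, XZ)
  ε-move, top X: go to s0, push ε → (s0, 2222, Z)
  read 2, top Z: go to s1, push XZ → (s1, 222, XZ)
  ε-move, top X: go to s0, push ε → (s0, 222, Z)
  read 2, top Z: go to s1, push XZ → (s1, 22, XZ)
  ε-move, top X: go to s0, push ε → (s0, 22, Z)
  read 2, top Z: go to s1, push XZ → (s1, 2, XZ)
  ε-move, top X: go to s0, push ε → (s0, 2, Z)
  read 2, top Z: go to s1, push XZ → (s1, ε, XZ)
  ε-move, top X: go to s0, push ε → (s0, ε, Z)
All input consumed; M is in state s0.

s0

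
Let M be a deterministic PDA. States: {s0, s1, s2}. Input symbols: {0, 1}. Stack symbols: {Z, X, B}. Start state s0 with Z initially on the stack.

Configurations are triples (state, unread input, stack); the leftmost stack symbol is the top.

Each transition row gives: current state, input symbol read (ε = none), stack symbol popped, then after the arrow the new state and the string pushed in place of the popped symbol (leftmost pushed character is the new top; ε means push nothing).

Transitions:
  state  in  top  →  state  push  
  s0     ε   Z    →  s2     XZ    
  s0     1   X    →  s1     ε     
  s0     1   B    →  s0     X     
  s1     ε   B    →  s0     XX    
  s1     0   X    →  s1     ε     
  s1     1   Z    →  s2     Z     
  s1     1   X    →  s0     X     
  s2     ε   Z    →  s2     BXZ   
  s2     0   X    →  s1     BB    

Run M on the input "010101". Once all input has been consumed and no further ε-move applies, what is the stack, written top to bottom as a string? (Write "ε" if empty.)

(s0, 010101, Z)
  ε-move, top Z: go to s2, push XZ → (s2, 010101, XZ)
  read 0, top X: go to s1, push BB → (s1, 10101, BBZ)
  ε-move, top B: go to s0, push XX → (s0, 10101, XXBZ)
  read 1, top X: go to s1, push ε → (s1, 0101, XBZ)
  read 0, top X: go to s1, push ε → (s1, 101, BZ)
  ε-move, top B: go to s0, push XX → (s0, 101, XXZ)
  read 1, top X: go to s1, push ε → (s1, 01, XZ)
  read 0, top X: go to s1, push ε → (s1, 1, Z)
  read 1, top Z: go to s2, push Z → (s2, ε, Z)
  ε-move, top Z: go to s2, push BXZ → (s2, ε, BXZ)
All input consumed in state s2 with stack BXZ.

BXZ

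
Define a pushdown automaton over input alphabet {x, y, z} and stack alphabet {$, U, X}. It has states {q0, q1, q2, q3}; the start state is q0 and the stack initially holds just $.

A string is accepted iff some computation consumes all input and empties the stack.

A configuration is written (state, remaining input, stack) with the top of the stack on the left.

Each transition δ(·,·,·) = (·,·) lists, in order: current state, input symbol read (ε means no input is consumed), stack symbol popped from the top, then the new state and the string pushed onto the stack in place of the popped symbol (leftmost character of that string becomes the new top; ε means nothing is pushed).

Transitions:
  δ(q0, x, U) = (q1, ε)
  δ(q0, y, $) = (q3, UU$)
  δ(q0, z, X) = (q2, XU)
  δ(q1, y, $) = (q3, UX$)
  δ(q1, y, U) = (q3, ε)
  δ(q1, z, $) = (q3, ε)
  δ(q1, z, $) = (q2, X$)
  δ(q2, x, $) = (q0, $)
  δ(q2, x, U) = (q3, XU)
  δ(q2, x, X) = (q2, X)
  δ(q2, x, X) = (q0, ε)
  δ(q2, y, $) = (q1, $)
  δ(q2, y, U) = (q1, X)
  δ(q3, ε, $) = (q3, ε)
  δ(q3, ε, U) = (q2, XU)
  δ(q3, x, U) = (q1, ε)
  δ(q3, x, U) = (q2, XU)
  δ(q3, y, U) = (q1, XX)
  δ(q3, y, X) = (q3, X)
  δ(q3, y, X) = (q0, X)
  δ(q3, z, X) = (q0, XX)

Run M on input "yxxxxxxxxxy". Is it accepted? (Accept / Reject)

One accepting computation: (q0, yxxxxxxxxxy, $) ⊢ (q3, xxxxxxxxxy, UU$) ⊢ (q2, xxxxxxxxy, XUU$) ⊢ (q2, xxxxxxxy, XUU$) ⊢ (q2, xxxxxxy, XUU$) ⊢ (q2, xxxxxy, XUU$) ⊢ (q2, xxxxy, XUU$) ⊢ (q2, xxxy, XUU$) ⊢ (q2, xxy, XUU$) ⊢ (q0, xy, UU$) ⊢ (q1, y, U$) ⊢ (q3, ε, $) ⊢ (q3, ε, ε)
All input consumed and the stack is empty.

Accept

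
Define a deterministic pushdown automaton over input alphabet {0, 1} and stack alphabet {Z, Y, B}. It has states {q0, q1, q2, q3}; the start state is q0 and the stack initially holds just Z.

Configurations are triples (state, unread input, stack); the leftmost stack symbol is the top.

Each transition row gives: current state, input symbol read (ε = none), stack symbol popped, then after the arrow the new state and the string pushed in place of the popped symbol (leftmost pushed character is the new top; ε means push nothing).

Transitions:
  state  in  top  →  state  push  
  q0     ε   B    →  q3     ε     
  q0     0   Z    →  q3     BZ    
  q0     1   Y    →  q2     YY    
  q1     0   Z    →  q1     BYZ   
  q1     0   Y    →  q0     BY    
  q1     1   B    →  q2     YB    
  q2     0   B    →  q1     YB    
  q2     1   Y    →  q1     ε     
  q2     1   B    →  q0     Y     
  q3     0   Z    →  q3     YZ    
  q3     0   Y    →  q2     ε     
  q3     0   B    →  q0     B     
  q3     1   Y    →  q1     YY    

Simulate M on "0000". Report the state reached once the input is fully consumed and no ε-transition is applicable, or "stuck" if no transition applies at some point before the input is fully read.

(q0, 0000, Z) ⊢ (q3, 000, BZ) ⊢ (q0, 00, BZ) ⊢ (q3, 00, Z) ⊢ (q3, 0, YZ) ⊢ (q2, ε, Z)
All input consumed; M is in state q2.

q2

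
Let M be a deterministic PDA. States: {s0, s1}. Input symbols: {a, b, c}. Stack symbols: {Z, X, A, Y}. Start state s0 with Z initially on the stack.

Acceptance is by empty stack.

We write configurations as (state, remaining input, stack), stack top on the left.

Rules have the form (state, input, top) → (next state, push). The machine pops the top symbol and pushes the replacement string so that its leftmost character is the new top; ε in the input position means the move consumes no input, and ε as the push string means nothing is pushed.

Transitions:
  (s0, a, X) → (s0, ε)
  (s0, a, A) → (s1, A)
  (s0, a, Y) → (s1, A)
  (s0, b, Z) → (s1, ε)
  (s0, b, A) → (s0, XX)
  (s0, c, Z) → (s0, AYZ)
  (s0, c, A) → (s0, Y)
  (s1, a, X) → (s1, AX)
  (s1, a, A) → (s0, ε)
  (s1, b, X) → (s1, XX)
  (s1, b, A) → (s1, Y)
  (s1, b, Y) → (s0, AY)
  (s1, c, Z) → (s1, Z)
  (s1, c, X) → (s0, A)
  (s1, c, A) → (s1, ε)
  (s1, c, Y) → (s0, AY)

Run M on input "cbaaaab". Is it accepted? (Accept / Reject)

(s0, cbaaaab, Z)
  read c, top Z: go to s0, push AYZ → (s0, baaaab, AYZ)
  read b, top A: go to s0, push XX → (s0, aaaab, XXYZ)
  read a, top X: go to s0, push ε → (s0, aaab, XYZ)
  read a, top X: go to s0, push ε → (s0, aab, YZ)
  read a, top Y: go to s1, push A → (s1, ab, AZ)
  read a, top A: go to s0, push ε → (s0, b, Z)
  read b, top Z: go to s1, push ε → (s1, ε, ε)
All input consumed and the stack is empty.

Accept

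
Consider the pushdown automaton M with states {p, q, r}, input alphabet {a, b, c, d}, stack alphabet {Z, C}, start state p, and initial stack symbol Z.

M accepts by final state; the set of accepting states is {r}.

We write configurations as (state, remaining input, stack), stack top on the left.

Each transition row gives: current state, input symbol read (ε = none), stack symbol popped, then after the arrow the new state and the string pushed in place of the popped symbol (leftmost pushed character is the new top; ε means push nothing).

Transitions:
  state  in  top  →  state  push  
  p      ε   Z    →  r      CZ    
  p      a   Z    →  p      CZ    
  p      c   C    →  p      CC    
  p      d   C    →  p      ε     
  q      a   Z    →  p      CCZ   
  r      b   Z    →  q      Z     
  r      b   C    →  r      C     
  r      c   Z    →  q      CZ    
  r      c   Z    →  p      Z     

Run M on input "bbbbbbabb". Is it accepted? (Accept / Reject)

Reject

No computation consumes all input and reaches a final state.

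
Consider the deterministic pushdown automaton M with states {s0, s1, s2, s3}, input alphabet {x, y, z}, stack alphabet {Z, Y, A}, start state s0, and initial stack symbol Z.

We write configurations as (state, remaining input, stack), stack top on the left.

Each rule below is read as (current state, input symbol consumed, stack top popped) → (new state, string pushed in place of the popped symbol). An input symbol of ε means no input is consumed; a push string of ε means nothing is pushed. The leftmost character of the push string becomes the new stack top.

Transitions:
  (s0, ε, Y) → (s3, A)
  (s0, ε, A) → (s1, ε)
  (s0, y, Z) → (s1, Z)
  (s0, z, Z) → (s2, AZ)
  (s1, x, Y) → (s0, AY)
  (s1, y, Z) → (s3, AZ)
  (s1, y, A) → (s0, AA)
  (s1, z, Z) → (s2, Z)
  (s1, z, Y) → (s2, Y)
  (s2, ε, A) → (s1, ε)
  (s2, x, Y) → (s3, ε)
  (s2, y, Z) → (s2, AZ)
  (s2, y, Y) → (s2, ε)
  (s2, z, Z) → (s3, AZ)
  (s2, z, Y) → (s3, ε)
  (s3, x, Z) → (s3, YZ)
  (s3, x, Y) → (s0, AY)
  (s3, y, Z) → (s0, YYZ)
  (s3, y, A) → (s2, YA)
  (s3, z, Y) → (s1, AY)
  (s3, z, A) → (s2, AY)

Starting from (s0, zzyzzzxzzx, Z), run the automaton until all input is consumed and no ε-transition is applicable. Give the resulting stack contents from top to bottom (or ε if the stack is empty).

(s0, zzyzzzxzzx, Z) ⊢ (s2, zyzzzxzzx, AZ) ⊢ (s1, zyzzzxzzx, Z) ⊢ (s2, yzzzxzzx, Z) ⊢ (s2, zzzxzzx, AZ) ⊢ (s1, zzzxzzx, Z) ⊢ (s2, zzxzzx, Z) ⊢ (s3, zxzzx, AZ) ⊢ (s2, xzzx, AYZ) ⊢ (s1, xzzx, YZ) ⊢ (s0, zzx, AYZ) ⊢ (s1, zzx, YZ) ⊢ (s2, zx, YZ) ⊢ (s3, x, Z) ⊢ (s3, ε, YZ)
All input consumed in state s3 with stack YZ.

YZ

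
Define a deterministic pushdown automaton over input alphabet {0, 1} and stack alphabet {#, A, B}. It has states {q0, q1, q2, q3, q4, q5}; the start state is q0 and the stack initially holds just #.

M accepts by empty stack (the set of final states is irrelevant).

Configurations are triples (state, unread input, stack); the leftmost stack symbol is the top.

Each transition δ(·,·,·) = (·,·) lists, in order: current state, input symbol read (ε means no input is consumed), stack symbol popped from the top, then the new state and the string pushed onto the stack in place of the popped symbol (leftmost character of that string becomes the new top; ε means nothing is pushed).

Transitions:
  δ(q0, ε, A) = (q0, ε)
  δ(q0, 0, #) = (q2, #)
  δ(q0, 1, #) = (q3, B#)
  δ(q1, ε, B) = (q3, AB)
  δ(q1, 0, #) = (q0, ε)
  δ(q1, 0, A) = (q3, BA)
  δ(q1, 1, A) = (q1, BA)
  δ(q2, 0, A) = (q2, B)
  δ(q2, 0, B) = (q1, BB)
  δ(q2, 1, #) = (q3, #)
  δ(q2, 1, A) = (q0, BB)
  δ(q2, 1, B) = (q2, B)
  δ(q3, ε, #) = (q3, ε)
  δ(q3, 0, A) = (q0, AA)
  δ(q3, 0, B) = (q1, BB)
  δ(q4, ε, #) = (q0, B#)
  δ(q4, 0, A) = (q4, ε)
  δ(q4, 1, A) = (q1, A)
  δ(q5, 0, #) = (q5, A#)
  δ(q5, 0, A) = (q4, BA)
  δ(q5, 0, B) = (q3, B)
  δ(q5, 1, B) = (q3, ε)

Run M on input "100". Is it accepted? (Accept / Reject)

(q0, 100, #)
  read 1, top #: go to q3, push B# → (q3, 00, B#)
  read 0, top B: go to q1, push BB → (q1, 0, BB#)
  ε-move, top B: go to q3, push AB → (q3, 0, ABB#)
  read 0, top A: go to q0, push AA → (q0, ε, AABB#)
  ε-move, top A: go to q0, push ε → (q0, ε, ABB#)
  ε-move, top A: go to q0, push ε → (q0, ε, BB#)
All input consumed; stack is BB#, not empty, and no further ε-move applies.

Reject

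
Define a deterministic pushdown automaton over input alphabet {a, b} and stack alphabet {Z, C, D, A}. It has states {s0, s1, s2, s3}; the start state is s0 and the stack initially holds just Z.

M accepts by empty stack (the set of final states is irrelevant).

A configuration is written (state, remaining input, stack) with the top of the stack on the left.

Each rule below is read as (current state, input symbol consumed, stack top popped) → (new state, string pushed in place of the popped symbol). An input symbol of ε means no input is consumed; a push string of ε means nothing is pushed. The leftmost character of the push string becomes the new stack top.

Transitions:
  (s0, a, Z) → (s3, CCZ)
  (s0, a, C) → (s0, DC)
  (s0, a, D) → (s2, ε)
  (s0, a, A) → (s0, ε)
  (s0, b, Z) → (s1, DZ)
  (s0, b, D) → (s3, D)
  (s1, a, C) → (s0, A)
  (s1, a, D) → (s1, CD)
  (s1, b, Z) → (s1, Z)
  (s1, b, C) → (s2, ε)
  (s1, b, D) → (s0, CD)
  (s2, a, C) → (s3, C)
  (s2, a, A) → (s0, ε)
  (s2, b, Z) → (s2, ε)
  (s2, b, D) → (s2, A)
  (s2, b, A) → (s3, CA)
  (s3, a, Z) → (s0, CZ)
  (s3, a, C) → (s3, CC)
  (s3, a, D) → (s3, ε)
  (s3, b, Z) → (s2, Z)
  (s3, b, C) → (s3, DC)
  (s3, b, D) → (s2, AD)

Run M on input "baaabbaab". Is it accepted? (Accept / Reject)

(s0, baaabbaab, Z)
  read b, top Z: go to s1, push DZ → (s1, aaabbaab, DZ)
  read a, top D: go to s1, push CD → (s1, aabbaab, CDZ)
  read a, top C: go to s0, push A → (s0, abbaab, ADZ)
  read a, top A: go to s0, push ε → (s0, bbaab, DZ)
  read b, top D: go to s3, push D → (s3, baab, DZ)
  read b, top D: go to s2, push AD → (s2, aab, ADZ)
  read a, top A: go to s0, push ε → (s0, ab, DZ)
  read a, top D: go to s2, push ε → (s2, b, Z)
  read b, top Z: go to s2, push ε → (s2, ε, ε)
All input consumed and the stack is empty.

Accept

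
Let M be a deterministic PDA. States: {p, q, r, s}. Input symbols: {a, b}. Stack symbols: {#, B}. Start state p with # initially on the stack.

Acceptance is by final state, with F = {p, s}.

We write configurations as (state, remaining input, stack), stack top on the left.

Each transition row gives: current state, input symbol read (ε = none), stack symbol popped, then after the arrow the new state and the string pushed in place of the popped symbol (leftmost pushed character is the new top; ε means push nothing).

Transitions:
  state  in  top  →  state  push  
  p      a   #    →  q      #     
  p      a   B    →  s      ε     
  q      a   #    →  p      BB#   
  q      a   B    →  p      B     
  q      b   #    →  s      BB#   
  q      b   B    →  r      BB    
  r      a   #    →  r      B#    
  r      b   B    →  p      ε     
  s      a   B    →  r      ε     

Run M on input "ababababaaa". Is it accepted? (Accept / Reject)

(p, ababababaaa, #)
  read a, top #: go to q, push # → (q, babababaaa, #)
  read b, top #: go to s, push BB# → (s, abababaaa, BB#)
  read a, top B: go to r, push ε → (r, bababaaa, B#)
  read b, top B: go to p, push ε → (p, ababaaa, #)
  read a, top #: go to q, push # → (q, babaaa, #)
  read b, top #: go to s, push BB# → (s, abaaa, BB#)
  read a, top B: go to r, push ε → (r, baaa, B#)
  read b, top B: go to p, push ε → (p, aaa, #)
  read a, top #: go to q, push # → (q, aa, #)
  read a, top #: go to p, push BB# → (p, a, BB#)
  read a, top B: go to s, push ε → (s, ε, B#)
All input consumed; state s ∈ F.

Accept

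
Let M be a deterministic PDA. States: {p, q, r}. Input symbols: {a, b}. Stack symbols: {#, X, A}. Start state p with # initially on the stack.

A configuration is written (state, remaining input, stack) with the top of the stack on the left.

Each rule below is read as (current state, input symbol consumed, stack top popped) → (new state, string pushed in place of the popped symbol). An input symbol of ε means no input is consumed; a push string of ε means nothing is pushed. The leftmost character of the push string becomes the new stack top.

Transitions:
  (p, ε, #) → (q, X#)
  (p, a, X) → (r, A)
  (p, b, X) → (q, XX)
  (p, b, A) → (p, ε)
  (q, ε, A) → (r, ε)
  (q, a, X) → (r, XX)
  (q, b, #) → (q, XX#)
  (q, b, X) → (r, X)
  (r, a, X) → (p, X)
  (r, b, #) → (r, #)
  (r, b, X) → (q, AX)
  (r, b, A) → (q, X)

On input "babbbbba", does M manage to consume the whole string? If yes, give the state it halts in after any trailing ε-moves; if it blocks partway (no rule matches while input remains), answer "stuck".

(p, babbbbba, #)
  ε-move, top #: go to q, push X# → (q, babbbbba, X#)
  read b, top X: go to r, push X → (r, abbbbba, X#)
  read a, top X: go to p, push X → (p, bbbbba, X#)
  read b, top X: go to q, push XX → (q, bbbba, XX#)
  read b, top X: go to r, push X → (r, bbba, XX#)
  read b, top X: go to q, push AX → (q, bba, AXX#)
  ε-move, top A: go to r, push ε → (r, bba, XX#)
  read b, top X: go to q, push AX → (q, ba, AXX#)
  ε-move, top A: go to r, push ε → (r, ba, XX#)
  read b, top X: go to q, push AX → (q, a, AXX#)
  ε-move, top A: go to r, push ε → (r, a, XX#)
  read a, top X: go to p, push X → (p, ε, XX#)
All input consumed; M is in state p.

p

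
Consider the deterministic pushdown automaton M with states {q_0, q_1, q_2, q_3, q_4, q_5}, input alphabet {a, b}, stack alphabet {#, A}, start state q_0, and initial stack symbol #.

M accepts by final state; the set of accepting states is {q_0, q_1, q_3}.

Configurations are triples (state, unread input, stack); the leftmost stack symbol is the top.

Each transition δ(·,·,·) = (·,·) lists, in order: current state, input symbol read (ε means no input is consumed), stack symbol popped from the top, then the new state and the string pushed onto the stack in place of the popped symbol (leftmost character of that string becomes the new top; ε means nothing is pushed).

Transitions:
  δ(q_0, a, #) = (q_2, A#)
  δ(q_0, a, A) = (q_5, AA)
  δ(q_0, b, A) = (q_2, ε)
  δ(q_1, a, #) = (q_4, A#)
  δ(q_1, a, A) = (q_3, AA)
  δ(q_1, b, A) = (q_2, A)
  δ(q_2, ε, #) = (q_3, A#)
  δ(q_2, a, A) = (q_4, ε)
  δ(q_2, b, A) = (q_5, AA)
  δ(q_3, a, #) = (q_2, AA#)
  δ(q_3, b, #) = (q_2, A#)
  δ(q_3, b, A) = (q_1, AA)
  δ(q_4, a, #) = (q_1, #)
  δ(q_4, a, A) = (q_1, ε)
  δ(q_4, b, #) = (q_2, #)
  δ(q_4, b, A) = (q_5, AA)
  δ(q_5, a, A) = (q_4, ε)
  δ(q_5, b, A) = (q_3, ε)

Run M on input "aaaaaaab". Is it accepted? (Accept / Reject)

Reject

(q_0, aaaaaaab, #) ⊢ (q_2, aaaaaab, A#) ⊢ (q_4, aaaaab, #) ⊢ (q_1, aaaab, #) ⊢ (q_4, aaab, A#) ⊢ (q_1, aab, #) ⊢ (q_4, ab, A#) ⊢ (q_1, b, #)
No transition applies at (q_1, b, #); input not fully consumed.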